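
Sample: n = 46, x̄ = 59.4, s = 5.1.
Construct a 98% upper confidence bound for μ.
μ ≤ 60.99

Upper bound (one-sided):
t* = 2.115 (one-sided for 98%)
Upper bound = x̄ + t* · s/√n = 59.4 + 2.115 · 5.1/√46 = 60.99

We are 98% confident that μ ≤ 60.99.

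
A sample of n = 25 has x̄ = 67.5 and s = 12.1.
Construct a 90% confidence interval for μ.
(63.36, 71.64)

t-interval (σ unknown):
df = n - 1 = 24
t* = 1.711 for 90% confidence

Margin of error = t* · s/√n = 1.711 · 12.1/√25 = 4.14

CI: (63.36, 71.64)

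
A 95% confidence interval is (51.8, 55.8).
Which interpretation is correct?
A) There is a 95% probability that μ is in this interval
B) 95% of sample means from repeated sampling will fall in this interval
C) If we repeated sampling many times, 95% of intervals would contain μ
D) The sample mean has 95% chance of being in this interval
C

A) Wrong — μ is fixed; the randomness lives in the interval, not in μ.
B) Wrong — coverage applies to intervals containing μ, not to future x̄ values.
C) Correct — this is the frequentist long-run coverage interpretation.
D) Wrong — x̄ is observed and sits in the interval by construction.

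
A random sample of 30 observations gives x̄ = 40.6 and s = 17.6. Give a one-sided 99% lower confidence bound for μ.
μ ≥ 32.69

Lower bound (one-sided):
t* = 2.462 (one-sided for 99%)
Lower bound = x̄ - t* · s/√n = 40.6 - 2.462 · 17.6/√30 = 32.69

We are 99% confident that μ ≥ 32.69.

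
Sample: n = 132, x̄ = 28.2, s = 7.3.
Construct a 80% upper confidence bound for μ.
μ ≤ 28.74

Upper bound (one-sided):
t* = 0.844 (one-sided for 80%)
Upper bound = x̄ + t* · s/√n = 28.2 + 0.844 · 7.3/√132 = 28.74

We are 80% confident that μ ≤ 28.74.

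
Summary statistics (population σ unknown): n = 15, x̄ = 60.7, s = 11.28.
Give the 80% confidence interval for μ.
(56.78, 64.62)

t-interval (σ unknown):
df = n - 1 = 14
t* = 1.345 for 80% confidence

Margin of error = t* · s/√n = 1.345 · 11.28/√15 = 3.92

CI: (56.78, 64.62)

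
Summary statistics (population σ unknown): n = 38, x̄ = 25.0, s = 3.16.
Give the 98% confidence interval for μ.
(23.75, 26.25)

t-interval (σ unknown):
df = n - 1 = 37
t* = 2.431 for 98% confidence

Margin of error = t* · s/√n = 2.431 · 3.16/√38 = 1.25

CI: (23.75, 26.25)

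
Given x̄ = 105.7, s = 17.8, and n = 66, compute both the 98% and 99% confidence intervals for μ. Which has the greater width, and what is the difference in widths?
99% CI is wider by 1.18

df = 65
98% CI: t* = 2.385, (100.47, 110.93), width = 2 · t* · s/√n = 10.45
99% CI: t* = 2.654, (99.89, 111.51), width = 2 · t* · s/√n = 11.63

The 99% CI is wider by 11.63 - 10.45 = 1.18.
Higher confidence requires a wider interval.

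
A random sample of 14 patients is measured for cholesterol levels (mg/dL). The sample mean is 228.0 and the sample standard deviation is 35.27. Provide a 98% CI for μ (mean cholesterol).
(203.02, 252.98)

t-interval (σ unknown):
df = n - 1 = 13
t* = 2.650 for 98% confidence

Margin of error = t* · s/√n = 2.650 · 35.27/√14 = 24.98

CI: (203.02, 252.98)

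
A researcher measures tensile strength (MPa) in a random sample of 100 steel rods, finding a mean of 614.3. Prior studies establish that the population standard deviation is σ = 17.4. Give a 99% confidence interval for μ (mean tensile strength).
(609.82, 618.78)

z-interval (σ known):
z* = 2.576 for 99% confidence

Margin of error = z* · σ/√n = 2.576 · 17.4/√100 = 4.48

CI: (614.3 - 4.48, 614.3 + 4.48) = (609.82, 618.78)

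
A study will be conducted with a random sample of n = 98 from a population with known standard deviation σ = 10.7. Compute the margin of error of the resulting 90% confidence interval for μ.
Margin of error = 1.78

Margin of error = z* · σ/√n
= 1.645 · 10.7/√98
= 1.645 · 10.7/9.8995
= 1.78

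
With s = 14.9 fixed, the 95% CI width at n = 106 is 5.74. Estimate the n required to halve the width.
n ≈ 424

CI width ∝ 1/√n
To reduce width by factor 2, need √n to grow by 2 → need 2² = 4 times as many samples.

Current: n = 106, width = 5.74
New: n = 424, width ≈ 2.85

Width reduced by factor of 5.74/2.85 = 2.01.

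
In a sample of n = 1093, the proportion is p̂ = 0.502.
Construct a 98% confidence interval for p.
(0.467, 0.537)

Proportion CI:
SE = √(p̂(1-p̂)/n) = √(0.502 · 0.498 / 1093) = 0.01512

z* = 2.326
Margin = z* · SE = 2.326 · 0.01512 = 0.0352

CI: 0.502 ± 0.0352 = (0.467, 0.537)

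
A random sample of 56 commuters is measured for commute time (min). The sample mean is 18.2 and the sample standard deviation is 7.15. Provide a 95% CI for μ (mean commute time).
(16.29, 20.11)

t-interval (σ unknown):
df = n - 1 = 55
t* = 2.004 for 95% confidence

Margin of error = t* · s/√n = 2.004 · 7.15/√56 = 1.91

CI: (16.29, 20.11)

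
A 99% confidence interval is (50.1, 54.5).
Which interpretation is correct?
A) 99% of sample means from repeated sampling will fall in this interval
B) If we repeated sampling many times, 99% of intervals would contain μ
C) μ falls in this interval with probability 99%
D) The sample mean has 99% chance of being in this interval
B

A) Wrong — coverage applies to intervals containing μ, not to future x̄ values.
B) Correct — this is the frequentist long-run coverage interpretation.
C) Wrong — μ is fixed; the randomness lives in the interval, not in μ.
D) Wrong — x̄ is observed and sits in the interval by construction.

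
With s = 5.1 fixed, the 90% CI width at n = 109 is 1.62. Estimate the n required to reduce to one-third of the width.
n ≈ 981

CI width ∝ 1/√n
To reduce width by factor 3, need √n to grow by 3 → need 3² = 9 times as many samples.

Current: n = 109, width = 1.62
New: n = 981, width ≈ 0.54

Width reduced by factor of 1.62/0.54 = 3.00.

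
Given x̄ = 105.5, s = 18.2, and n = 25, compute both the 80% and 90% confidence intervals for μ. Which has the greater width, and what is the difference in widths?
90% CI is wider by 2.86

df = 24
80% CI: t* = 1.318, (100.70, 110.30), width = 2 · t* · s/√n = 9.60
90% CI: t* = 1.711, (99.27, 111.73), width = 2 · t* · s/√n = 12.46

The 90% CI is wider by 12.46 - 9.60 = 2.86.
Higher confidence requires a wider interval.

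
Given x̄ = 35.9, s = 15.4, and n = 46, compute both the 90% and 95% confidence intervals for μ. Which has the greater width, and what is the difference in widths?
95% CI is wider by 1.53

df = 45
90% CI: t* = 1.679, (32.09, 39.71), width = 2 · t* · s/√n = 7.62
95% CI: t* = 2.014, (31.33, 40.47), width = 2 · t* · s/√n = 9.15

The 95% CI is wider by 9.15 - 7.62 = 1.53.
Higher confidence requires a wider interval.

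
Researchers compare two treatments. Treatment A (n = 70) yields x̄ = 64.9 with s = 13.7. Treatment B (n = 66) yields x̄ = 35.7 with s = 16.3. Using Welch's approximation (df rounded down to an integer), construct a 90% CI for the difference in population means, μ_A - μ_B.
(24.91, 33.49)

Difference: x̄₁ - x̄₂ = 29.20
SE = √(s₁²/n₁ + s₂²/n₂) = √(13.7²/70 + 16.3²/66) = 2.5898
df = 127.25 → 127 (Welch–Satterthwaite, rounded down)
t* = 1.657

CI: 29.20 ± 1.657 · 2.5898 = 29.20 ± 4.29 = (24.91, 33.49)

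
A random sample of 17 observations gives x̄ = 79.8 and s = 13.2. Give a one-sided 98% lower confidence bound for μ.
μ ≥ 72.64

Lower bound (one-sided):
t* = 2.235 (one-sided for 98%)
Lower bound = x̄ - t* · s/√n = 79.8 - 2.235 · 13.2/√17 = 72.64

We are 98% confident that μ ≥ 72.64.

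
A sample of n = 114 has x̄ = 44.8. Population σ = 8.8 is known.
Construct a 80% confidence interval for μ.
(43.74, 45.86)

z-interval (σ known):
z* = 1.282 for 80% confidence

Margin of error = z* · σ/√n = 1.282 · 8.8/√114 = 1.06

CI: (44.8 - 1.06, 44.8 + 1.06) = (43.74, 45.86)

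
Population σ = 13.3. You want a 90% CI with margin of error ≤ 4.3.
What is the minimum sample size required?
n ≥ 26

For margin E ≤ 4.3:
n ≥ (z* · σ / E)²
n ≥ (1.645 · 13.3 / 4.3)²
n ≥ 25.89

Minimum n = 26 (rounding up)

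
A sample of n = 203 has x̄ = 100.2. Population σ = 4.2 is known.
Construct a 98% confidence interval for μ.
(99.51, 100.89)

z-interval (σ known):
z* = 2.326 for 98% confidence

Margin of error = z* · σ/√n = 2.326 · 4.2/√203 = 0.69

CI: (100.2 - 0.69, 100.2 + 0.69) = (99.51, 100.89)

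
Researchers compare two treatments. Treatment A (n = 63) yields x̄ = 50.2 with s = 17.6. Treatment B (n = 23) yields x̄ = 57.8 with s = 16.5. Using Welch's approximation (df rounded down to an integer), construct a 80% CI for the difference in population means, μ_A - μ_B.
(-12.93, -2.27)

Difference: x̄₁ - x̄₂ = -7.60
SE = √(s₁²/n₁ + s₂²/n₂) = √(17.6²/63 + 16.5²/23) = 4.0931
df = 41.53 → 41 (Welch–Satterthwaite, rounded down)
t* = 1.303

CI: -7.60 ± 1.303 · 4.0931 = -7.60 ± 5.33 = (-12.93, -2.27)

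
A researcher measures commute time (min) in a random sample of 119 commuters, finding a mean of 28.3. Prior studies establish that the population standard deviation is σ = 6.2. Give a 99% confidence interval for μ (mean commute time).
(26.84, 29.76)

z-interval (σ known):
z* = 2.576 for 99% confidence

Margin of error = z* · σ/√n = 2.576 · 6.2/√119 = 1.46

CI: (28.3 - 1.46, 28.3 + 1.46) = (26.84, 29.76)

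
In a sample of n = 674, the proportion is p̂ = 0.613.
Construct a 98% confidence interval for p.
(0.569, 0.657)

Proportion CI:
SE = √(p̂(1-p̂)/n) = √(0.613 · 0.387 / 674) = 0.01876

z* = 2.326
Margin = z* · SE = 2.326 · 0.01876 = 0.0436

CI: 0.613 ± 0.0436 = (0.569, 0.657)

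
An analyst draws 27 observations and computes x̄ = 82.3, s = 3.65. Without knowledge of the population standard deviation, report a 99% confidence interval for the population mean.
(80.35, 84.25)

t-interval (σ unknown):
df = n - 1 = 26
t* = 2.779 for 99% confidence

Margin of error = t* · s/√n = 2.779 · 3.65/√27 = 1.95

CI: (80.35, 84.25)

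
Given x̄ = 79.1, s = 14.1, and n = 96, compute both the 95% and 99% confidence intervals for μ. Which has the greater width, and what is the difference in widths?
99% CI is wider by 1.86

df = 95
95% CI: t* = 1.985, (76.24, 81.96), width = 2 · t* · s/√n = 5.71
99% CI: t* = 2.629, (75.32, 82.88), width = 2 · t* · s/√n = 7.57

The 99% CI is wider by 7.57 - 5.71 = 1.86.
Higher confidence requires a wider interval.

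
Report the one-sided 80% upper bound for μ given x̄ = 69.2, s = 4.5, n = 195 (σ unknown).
μ ≤ 69.47

Upper bound (one-sided):
t* = 0.843 (one-sided for 80%)
Upper bound = x̄ + t* · s/√n = 69.2 + 0.843 · 4.5/√195 = 69.47

We are 80% confident that μ ≤ 69.47.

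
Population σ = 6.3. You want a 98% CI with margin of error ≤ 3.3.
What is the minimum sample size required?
n ≥ 20

For margin E ≤ 3.3:
n ≥ (z* · σ / E)²
n ≥ (2.326 · 6.3 / 3.3)²
n ≥ 19.72

Minimum n = 20 (rounding up)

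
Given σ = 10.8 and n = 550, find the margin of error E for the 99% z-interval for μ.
Margin of error = 1.19

Margin of error = z* · σ/√n
= 2.576 · 10.8/√550
= 2.576 · 10.8/23.4521
= 1.19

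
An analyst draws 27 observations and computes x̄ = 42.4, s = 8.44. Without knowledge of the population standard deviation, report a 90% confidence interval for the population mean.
(39.63, 45.17)

t-interval (σ unknown):
df = n - 1 = 26
t* = 1.706 for 90% confidence

Margin of error = t* · s/√n = 1.706 · 8.44/√27 = 2.77

CI: (39.63, 45.17)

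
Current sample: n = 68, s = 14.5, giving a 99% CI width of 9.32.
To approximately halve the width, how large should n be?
n ≈ 272

CI width ∝ 1/√n
To reduce width by factor 2, need √n to grow by 2 → need 2² = 4 times as many samples.

Current: n = 68, width = 9.32
New: n = 272, width ≈ 4.56

Width reduced by factor of 9.32/4.56 = 2.04.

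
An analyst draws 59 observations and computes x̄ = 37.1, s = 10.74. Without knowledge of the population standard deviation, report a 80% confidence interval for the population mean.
(35.29, 38.91)

t-interval (σ unknown):
df = n - 1 = 58
t* = 1.296 for 80% confidence

Margin of error = t* · s/√n = 1.296 · 10.74/√59 = 1.81

CI: (35.29, 38.91)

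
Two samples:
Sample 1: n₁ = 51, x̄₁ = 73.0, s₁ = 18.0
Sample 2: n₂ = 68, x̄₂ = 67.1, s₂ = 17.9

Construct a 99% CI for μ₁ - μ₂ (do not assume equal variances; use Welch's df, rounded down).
(-2.83, 14.63)

Difference: x̄₁ - x̄₂ = 5.90
SE = √(s₁²/n₁ + s₂²/n₂) = √(18.0²/51 + 17.9²/68) = 3.3264
df = 107.53 → 107 (Welch–Satterthwaite, rounded down)
t* = 2.623

CI: 5.90 ± 2.623 · 3.3264 = 5.90 ± 8.73 = (-2.83, 14.63)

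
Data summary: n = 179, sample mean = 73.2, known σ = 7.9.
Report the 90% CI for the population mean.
(72.23, 74.17)

z-interval (σ known):
z* = 1.645 for 90% confidence

Margin of error = z* · σ/√n = 1.645 · 7.9/√179 = 0.97

CI: (73.2 - 0.97, 73.2 + 0.97) = (72.23, 74.17)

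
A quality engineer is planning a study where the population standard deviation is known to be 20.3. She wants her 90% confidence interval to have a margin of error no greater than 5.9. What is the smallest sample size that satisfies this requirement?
n ≥ 33

For margin E ≤ 5.9:
n ≥ (z* · σ / E)²
n ≥ (1.645 · 20.3 / 5.9)²
n ≥ 32.03

Minimum n = 33 (rounding up)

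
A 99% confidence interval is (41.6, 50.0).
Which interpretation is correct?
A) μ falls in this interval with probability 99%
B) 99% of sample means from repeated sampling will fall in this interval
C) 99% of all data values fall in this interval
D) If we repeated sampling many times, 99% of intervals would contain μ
D

A) Wrong — μ is fixed; the randomness lives in the interval, not in μ.
B) Wrong — coverage applies to intervals containing μ, not to future x̄ values.
C) Wrong — a CI is about the parameter μ, not individual data values.
D) Correct — this is the frequentist long-run coverage interpretation.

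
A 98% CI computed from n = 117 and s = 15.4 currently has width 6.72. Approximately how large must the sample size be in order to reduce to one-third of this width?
n ≈ 1053

CI width ∝ 1/√n
To reduce width by factor 3, need √n to grow by 3 → need 3² = 9 times as many samples.

Current: n = 117, width = 6.72
New: n = 1053, width ≈ 2.21

Width reduced by factor of 6.72/2.21 = 3.04.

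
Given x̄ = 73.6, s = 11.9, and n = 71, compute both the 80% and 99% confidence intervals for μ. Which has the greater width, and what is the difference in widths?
99% CI is wider by 3.83

df = 70
80% CI: t* = 1.294, (71.77, 75.43), width = 2 · t* · s/√n = 3.65
99% CI: t* = 2.648, (69.86, 77.34), width = 2 · t* · s/√n = 7.48

The 99% CI is wider by 7.48 - 3.65 = 3.83.
Higher confidence requires a wider interval.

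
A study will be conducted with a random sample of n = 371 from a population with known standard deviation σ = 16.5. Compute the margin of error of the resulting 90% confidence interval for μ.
Margin of error = 1.41

Margin of error = z* · σ/√n
= 1.645 · 16.5/√371
= 1.645 · 16.5/19.2614
= 1.41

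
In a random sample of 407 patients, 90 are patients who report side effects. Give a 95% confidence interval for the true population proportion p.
(0.181, 0.261)

Proportion CI:
p̂ = 90/407 = 0.22113
SE = √(p̂(1-p̂)/n) = √(0.22113 · 0.77887 / 407) = 0.02057

z* = 1.960
Margin = z* · SE = 1.960 · 0.02057 = 0.0403

CI: 0.22113 ± 0.0403 = (0.181, 0.261)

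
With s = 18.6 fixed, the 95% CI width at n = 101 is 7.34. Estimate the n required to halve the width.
n ≈ 404

CI width ∝ 1/√n
To reduce width by factor 2, need √n to grow by 2 → need 2² = 4 times as many samples.

Current: n = 101, width = 7.34
New: n = 404, width ≈ 3.64

Width reduced by factor of 7.34/3.64 = 2.02.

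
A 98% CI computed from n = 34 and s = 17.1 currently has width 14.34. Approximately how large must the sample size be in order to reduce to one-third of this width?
n ≈ 306

CI width ∝ 1/√n
To reduce width by factor 3, need √n to grow by 3 → need 3² = 9 times as many samples.

Current: n = 34, width = 14.34
New: n = 306, width ≈ 4.57

Width reduced by factor of 14.34/4.57 = 3.14.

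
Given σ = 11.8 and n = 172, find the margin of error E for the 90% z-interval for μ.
Margin of error = 1.48

Margin of error = z* · σ/√n
= 1.645 · 11.8/√172
= 1.645 · 11.8/13.1149
= 1.48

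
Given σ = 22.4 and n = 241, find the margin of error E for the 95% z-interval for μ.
Margin of error = 2.83

Margin of error = z* · σ/√n
= 1.960 · 22.4/√241
= 1.960 · 22.4/15.5242
= 2.83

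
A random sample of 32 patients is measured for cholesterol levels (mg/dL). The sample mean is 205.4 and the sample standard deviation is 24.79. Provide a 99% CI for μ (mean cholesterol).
(193.37, 217.43)

t-interval (σ unknown):
df = n - 1 = 31
t* = 2.744 for 99% confidence

Margin of error = t* · s/√n = 2.744 · 24.79/√32 = 12.03

CI: (193.37, 217.43)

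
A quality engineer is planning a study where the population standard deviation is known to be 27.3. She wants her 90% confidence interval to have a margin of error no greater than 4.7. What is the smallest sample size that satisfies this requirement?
n ≥ 92

For margin E ≤ 4.7:
n ≥ (z* · σ / E)²
n ≥ (1.645 · 27.3 / 4.7)²
n ≥ 91.30

Minimum n = 92 (rounding up)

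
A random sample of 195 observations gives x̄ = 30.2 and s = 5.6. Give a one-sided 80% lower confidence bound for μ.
μ ≥ 29.86

Lower bound (one-sided):
t* = 0.843 (one-sided for 80%)
Lower bound = x̄ - t* · s/√n = 30.2 - 0.843 · 5.6/√195 = 29.86

We are 80% confident that μ ≥ 29.86.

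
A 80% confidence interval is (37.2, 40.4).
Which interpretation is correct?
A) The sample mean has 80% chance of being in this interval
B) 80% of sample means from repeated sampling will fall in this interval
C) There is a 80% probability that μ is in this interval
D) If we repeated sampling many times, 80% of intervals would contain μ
D

A) Wrong — x̄ is observed and sits in the interval by construction.
B) Wrong — coverage applies to intervals containing μ, not to future x̄ values.
C) Wrong — μ is fixed; the randomness lives in the interval, not in μ.
D) Correct — this is the frequentist long-run coverage interpretation.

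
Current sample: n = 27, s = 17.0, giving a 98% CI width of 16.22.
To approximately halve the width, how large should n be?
n ≈ 108

CI width ∝ 1/√n
To reduce width by factor 2, need √n to grow by 2 → need 2² = 4 times as many samples.

Current: n = 27, width = 16.22
New: n = 108, width ≈ 7.73

Width reduced by factor of 16.22/7.73 = 2.10.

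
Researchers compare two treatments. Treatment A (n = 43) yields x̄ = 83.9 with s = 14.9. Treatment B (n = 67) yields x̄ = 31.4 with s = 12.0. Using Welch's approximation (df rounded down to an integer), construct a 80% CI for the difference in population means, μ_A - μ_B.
(49.00, 56.00)

Difference: x̄₁ - x̄₂ = 52.50
SE = √(s₁²/n₁ + s₂²/n₂) = √(14.9²/43 + 12.0²/67) = 2.7041
df = 75.88 → 75 (Welch–Satterthwaite, rounded down)
t* = 1.293

CI: 52.50 ± 1.293 · 2.7041 = 52.50 ± 3.50 = (49.00, 56.00)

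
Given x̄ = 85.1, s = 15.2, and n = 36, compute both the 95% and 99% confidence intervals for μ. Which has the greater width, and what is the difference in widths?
99% CI is wider by 3.51

df = 35
95% CI: t* = 2.030, (79.96, 90.24), width = 2 · t* · s/√n = 10.29
99% CI: t* = 2.724, (78.20, 92.00), width = 2 · t* · s/√n = 13.80

The 99% CI is wider by 13.80 - 10.29 = 3.51.
Higher confidence requires a wider interval.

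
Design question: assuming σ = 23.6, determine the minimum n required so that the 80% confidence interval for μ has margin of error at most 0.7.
n ≥ 1869

For margin E ≤ 0.7:
n ≥ (z* · σ / E)²
n ≥ (1.282 · 23.6 / 0.7)²
n ≥ 1868.12

Minimum n = 1869 (rounding up)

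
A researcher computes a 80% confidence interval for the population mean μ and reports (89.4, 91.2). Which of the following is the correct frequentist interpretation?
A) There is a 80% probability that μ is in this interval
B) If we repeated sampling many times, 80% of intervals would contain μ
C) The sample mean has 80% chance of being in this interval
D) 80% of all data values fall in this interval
B

A) Wrong — μ is fixed; the randomness lives in the interval, not in μ.
B) Correct — this is the frequentist long-run coverage interpretation.
C) Wrong — x̄ is observed and sits in the interval by construction.
D) Wrong — a CI is about the parameter μ, not individual data values.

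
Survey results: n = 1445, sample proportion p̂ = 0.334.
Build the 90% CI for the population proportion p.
(0.314, 0.354)

Proportion CI:
SE = √(p̂(1-p̂)/n) = √(0.334 · 0.666 / 1445) = 0.01241

z* = 1.645
Margin = z* · SE = 1.645 · 0.01241 = 0.0204

CI: 0.334 ± 0.0204 = (0.314, 0.354)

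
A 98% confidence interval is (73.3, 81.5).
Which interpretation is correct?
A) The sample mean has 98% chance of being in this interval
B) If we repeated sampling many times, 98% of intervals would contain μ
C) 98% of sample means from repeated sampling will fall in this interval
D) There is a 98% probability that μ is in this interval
B

A) Wrong — x̄ is observed and sits in the interval by construction.
B) Correct — this is the frequentist long-run coverage interpretation.
C) Wrong — coverage applies to intervals containing μ, not to future x̄ values.
D) Wrong — μ is fixed; the randomness lives in the interval, not in μ.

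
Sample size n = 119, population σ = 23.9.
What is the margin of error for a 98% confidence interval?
Margin of error = 5.10

Margin of error = z* · σ/√n
= 2.326 · 23.9/√119
= 2.326 · 23.9/10.9087
= 5.10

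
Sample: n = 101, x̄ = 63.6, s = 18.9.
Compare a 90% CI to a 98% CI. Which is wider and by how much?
98% CI is wider by 2.65

df = 100
90% CI: t* = 1.660, (60.48, 66.72), width = 2 · t* · s/√n = 6.24
98% CI: t* = 2.364, (59.15, 68.05), width = 2 · t* · s/√n = 8.89

The 98% CI is wider by 8.89 - 6.24 = 2.65.
Higher confidence requires a wider interval.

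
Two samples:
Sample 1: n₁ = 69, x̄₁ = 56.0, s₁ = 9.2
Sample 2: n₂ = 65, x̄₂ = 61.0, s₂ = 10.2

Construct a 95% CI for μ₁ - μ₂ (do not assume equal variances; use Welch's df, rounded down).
(-8.33, -1.67)

Difference: x̄₁ - x̄₂ = -5.00
SE = √(s₁²/n₁ + s₂²/n₂) = √(9.2²/69 + 10.2²/65) = 1.6815
df = 128.60 → 128 (Welch–Satterthwaite, rounded down)
t* = 1.979

CI: -5.00 ± 1.979 · 1.6815 = -5.00 ± 3.33 = (-8.33, -1.67)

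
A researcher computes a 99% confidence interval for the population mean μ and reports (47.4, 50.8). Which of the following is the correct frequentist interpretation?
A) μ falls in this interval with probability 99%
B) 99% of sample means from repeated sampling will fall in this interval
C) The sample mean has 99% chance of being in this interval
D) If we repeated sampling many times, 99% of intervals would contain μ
D

A) Wrong — μ is fixed; the randomness lives in the interval, not in μ.
B) Wrong — coverage applies to intervals containing μ, not to future x̄ values.
C) Wrong — x̄ is observed and sits in the interval by construction.
D) Correct — this is the frequentist long-run coverage interpretation.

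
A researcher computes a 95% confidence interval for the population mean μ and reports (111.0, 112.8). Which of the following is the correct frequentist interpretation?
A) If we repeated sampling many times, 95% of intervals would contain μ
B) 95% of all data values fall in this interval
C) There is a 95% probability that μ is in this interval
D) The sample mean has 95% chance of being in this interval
A

A) Correct — this is the frequentist long-run coverage interpretation.
B) Wrong — a CI is about the parameter μ, not individual data values.
C) Wrong — μ is fixed; the randomness lives in the interval, not in μ.
D) Wrong — x̄ is observed and sits in the interval by construction.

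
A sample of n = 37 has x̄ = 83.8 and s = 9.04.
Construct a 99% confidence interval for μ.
(79.76, 87.84)

t-interval (σ unknown):
df = n - 1 = 36
t* = 2.719 for 99% confidence

Margin of error = t* · s/√n = 2.719 · 9.04/√37 = 4.04

CI: (79.76, 87.84)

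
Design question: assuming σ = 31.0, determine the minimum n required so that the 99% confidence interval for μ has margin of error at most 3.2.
n ≥ 623

For margin E ≤ 3.2:
n ≥ (z* · σ / E)²
n ≥ (2.576 · 31.0 / 3.2)²
n ≥ 622.75

Minimum n = 623 (rounding up)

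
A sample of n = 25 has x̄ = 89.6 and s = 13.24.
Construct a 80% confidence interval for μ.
(86.11, 93.09)

t-interval (σ unknown):
df = n - 1 = 24
t* = 1.318 for 80% confidence

Margin of error = t* · s/√n = 1.318 · 13.24/√25 = 3.49

CI: (86.11, 93.09)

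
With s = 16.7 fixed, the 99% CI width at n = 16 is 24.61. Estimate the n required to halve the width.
n ≈ 64

CI width ∝ 1/√n
To reduce width by factor 2, need √n to grow by 2 → need 2² = 4 times as many samples.

Current: n = 16, width = 24.61
New: n = 64, width ≈ 11.09

Width reduced by factor of 24.61/11.09 = 2.22.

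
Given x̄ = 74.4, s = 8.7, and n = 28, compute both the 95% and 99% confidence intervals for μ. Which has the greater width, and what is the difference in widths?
99% CI is wider by 2.36

df = 27
95% CI: t* = 2.052, (71.03, 77.77), width = 2 · t* · s/√n = 6.75
99% CI: t* = 2.771, (69.84, 78.96), width = 2 · t* · s/√n = 9.11

The 99% CI is wider by 9.11 - 6.75 = 2.36.
Higher confidence requires a wider interval.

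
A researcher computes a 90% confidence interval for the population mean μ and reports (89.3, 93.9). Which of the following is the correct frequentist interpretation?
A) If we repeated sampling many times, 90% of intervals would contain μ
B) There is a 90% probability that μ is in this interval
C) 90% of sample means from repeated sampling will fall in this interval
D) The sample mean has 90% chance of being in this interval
A

A) Correct — this is the frequentist long-run coverage interpretation.
B) Wrong — μ is fixed; the randomness lives in the interval, not in μ.
C) Wrong — coverage applies to intervals containing μ, not to future x̄ values.
D) Wrong — x̄ is observed and sits in the interval by construction.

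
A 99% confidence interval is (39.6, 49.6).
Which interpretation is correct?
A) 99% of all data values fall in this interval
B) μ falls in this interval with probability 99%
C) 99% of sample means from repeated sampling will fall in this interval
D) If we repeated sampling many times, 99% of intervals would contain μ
D

A) Wrong — a CI is about the parameter μ, not individual data values.
B) Wrong — μ is fixed; the randomness lives in the interval, not in μ.
C) Wrong — coverage applies to intervals containing μ, not to future x̄ values.
D) Correct — this is the frequentist long-run coverage interpretation.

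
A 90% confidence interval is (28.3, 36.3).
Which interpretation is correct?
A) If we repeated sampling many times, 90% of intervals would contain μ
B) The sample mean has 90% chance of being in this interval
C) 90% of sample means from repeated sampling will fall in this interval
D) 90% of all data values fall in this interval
A

A) Correct — this is the frequentist long-run coverage interpretation.
B) Wrong — x̄ is observed and sits in the interval by construction.
C) Wrong — coverage applies to intervals containing μ, not to future x̄ values.
D) Wrong — a CI is about the parameter μ, not individual data values.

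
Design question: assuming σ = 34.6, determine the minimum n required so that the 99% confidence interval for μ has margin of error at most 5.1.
n ≥ 306

For margin E ≤ 5.1:
n ≥ (z* · σ / E)²
n ≥ (2.576 · 34.6 / 5.1)²
n ≥ 305.42

Minimum n = 306 (rounding up)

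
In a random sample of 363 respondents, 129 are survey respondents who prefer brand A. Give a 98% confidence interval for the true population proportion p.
(0.297, 0.414)

Proportion CI:
p̂ = 129/363 = 0.35537
SE = √(p̂(1-p̂)/n) = √(0.35537 · 0.64463 / 363) = 0.02512

z* = 2.326
Margin = z* · SE = 2.326 · 0.02512 = 0.0584

CI: 0.35537 ± 0.0584 = (0.297, 0.414)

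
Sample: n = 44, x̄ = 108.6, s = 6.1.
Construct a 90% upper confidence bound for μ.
μ ≤ 109.80

Upper bound (one-sided):
t* = 1.302 (one-sided for 90%)
Upper bound = x̄ + t* · s/√n = 108.6 + 1.302 · 6.1/√44 = 109.80

We are 90% confident that μ ≤ 109.80.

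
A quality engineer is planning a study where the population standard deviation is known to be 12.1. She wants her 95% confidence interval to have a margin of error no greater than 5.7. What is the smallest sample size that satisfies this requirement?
n ≥ 18

For margin E ≤ 5.7:
n ≥ (z* · σ / E)²
n ≥ (1.960 · 12.1 / 5.7)²
n ≥ 17.31

Minimum n = 18 (rounding up)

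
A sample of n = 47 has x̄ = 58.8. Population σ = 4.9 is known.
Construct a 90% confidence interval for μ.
(57.62, 59.98)

z-interval (σ known):
z* = 1.645 for 90% confidence

Margin of error = z* · σ/√n = 1.645 · 4.9/√47 = 1.18

CI: (58.8 - 1.18, 58.8 + 1.18) = (57.62, 59.98)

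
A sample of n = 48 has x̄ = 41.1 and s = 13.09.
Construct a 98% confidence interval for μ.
(36.55, 45.65)

t-interval (σ unknown):
df = n - 1 = 47
t* = 2.408 for 98% confidence

Margin of error = t* · s/√n = 2.408 · 13.09/√48 = 4.55

CI: (36.55, 45.65)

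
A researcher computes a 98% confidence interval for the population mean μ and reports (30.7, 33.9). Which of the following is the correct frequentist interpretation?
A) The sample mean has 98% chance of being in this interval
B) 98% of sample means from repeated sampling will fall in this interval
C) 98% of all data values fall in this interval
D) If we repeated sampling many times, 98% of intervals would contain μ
D

A) Wrong — x̄ is observed and sits in the interval by construction.
B) Wrong — coverage applies to intervals containing μ, not to future x̄ values.
C) Wrong — a CI is about the parameter μ, not individual data values.
D) Correct — this is the frequentist long-run coverage interpretation.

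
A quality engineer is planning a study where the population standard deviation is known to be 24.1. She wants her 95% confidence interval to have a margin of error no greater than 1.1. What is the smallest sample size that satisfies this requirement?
n ≥ 1844

For margin E ≤ 1.1:
n ≥ (z* · σ / E)²
n ≥ (1.960 · 24.1 / 1.1)²
n ≥ 1844.00

Minimum n = 1844 (rounding up)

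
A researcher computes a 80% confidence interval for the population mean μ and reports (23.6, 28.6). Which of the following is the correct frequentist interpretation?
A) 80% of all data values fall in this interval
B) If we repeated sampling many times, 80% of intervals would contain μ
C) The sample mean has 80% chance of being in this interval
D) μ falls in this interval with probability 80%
B

A) Wrong — a CI is about the parameter μ, not individual data values.
B) Correct — this is the frequentist long-run coverage interpretation.
C) Wrong — x̄ is observed and sits in the interval by construction.
D) Wrong — μ is fixed; the randomness lives in the interval, not in μ.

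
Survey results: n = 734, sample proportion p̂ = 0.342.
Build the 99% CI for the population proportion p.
(0.297, 0.387)

Proportion CI:
SE = √(p̂(1-p̂)/n) = √(0.342 · 0.658 / 734) = 0.01751

z* = 2.576
Margin = z* · SE = 2.576 · 0.01751 = 0.0451

CI: 0.342 ± 0.0451 = (0.297, 0.387)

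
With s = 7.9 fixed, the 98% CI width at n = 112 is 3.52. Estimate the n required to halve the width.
n ≈ 448

CI width ∝ 1/√n
To reduce width by factor 2, need √n to grow by 2 → need 2² = 4 times as many samples.

Current: n = 112, width = 3.52
New: n = 448, width ≈ 1.74

Width reduced by factor of 3.52/1.74 = 2.02.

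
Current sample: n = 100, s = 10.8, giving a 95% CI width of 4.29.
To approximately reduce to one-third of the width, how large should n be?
n ≈ 900

CI width ∝ 1/√n
To reduce width by factor 3, need √n to grow by 3 → need 3² = 9 times as many samples.

Current: n = 100, width = 4.29
New: n = 900, width ≈ 1.41

Width reduced by factor of 4.29/1.41 = 3.04.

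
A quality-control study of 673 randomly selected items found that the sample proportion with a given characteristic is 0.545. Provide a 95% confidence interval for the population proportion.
(0.507, 0.583)

Proportion CI:
SE = √(p̂(1-p̂)/n) = √(0.545 · 0.455 / 673) = 0.01920

z* = 1.960
Margin = z* · SE = 1.960 · 0.01920 = 0.0376

CI: 0.545 ± 0.0376 = (0.507, 0.583)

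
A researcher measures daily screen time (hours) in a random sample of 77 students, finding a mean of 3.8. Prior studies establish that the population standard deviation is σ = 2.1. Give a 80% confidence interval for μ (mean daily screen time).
(3.49, 4.11)

z-interval (σ known):
z* = 1.282 for 80% confidence

Margin of error = z* · σ/√n = 1.282 · 2.1/√77 = 0.31

CI: (3.8 - 0.31, 3.8 + 0.31) = (3.49, 4.11)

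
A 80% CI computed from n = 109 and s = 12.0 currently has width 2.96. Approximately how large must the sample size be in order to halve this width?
n ≈ 436

CI width ∝ 1/√n
To reduce width by factor 2, need √n to grow by 2 → need 2² = 4 times as many samples.

Current: n = 109, width = 2.96
New: n = 436, width ≈ 1.48

Width reduced by factor of 2.96/1.48 = 2.00.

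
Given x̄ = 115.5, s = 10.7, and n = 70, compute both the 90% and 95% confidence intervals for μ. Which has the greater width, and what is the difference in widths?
95% CI is wider by 0.84

df = 69
90% CI: t* = 1.667, (113.37, 117.63), width = 2 · t* · s/√n = 4.26
95% CI: t* = 1.995, (112.95, 118.05), width = 2 · t* · s/√n = 5.10

The 95% CI is wider by 5.10 - 4.26 = 0.84.
Higher confidence requires a wider interval.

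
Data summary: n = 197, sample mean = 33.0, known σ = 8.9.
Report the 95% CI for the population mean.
(31.76, 34.24)

z-interval (σ known):
z* = 1.960 for 95% confidence

Margin of error = z* · σ/√n = 1.960 · 8.9/√197 = 1.24

CI: (33.0 - 1.24, 33.0 + 1.24) = (31.76, 34.24)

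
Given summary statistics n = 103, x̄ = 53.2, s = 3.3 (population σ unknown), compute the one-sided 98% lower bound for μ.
μ ≥ 52.52

Lower bound (one-sided):
t* = 2.080 (one-sided for 98%)
Lower bound = x̄ - t* · s/√n = 53.2 - 2.080 · 3.3/√103 = 52.52

We are 98% confident that μ ≥ 52.52.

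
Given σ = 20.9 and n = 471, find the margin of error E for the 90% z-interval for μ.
Margin of error = 1.58

Margin of error = z* · σ/√n
= 1.645 · 20.9/√471
= 1.645 · 20.9/21.7025
= 1.58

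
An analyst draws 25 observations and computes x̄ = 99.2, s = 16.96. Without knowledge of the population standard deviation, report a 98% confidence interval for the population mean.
(90.75, 107.65)

t-interval (σ unknown):
df = n - 1 = 24
t* = 2.492 for 98% confidence

Margin of error = t* · s/√n = 2.492 · 16.96/√25 = 8.45

CI: (90.75, 107.65)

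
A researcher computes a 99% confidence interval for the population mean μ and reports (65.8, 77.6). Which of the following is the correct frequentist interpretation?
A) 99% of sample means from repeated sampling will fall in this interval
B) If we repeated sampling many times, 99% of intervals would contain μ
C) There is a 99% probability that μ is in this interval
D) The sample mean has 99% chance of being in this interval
B

A) Wrong — coverage applies to intervals containing μ, not to future x̄ values.
B) Correct — this is the frequentist long-run coverage interpretation.
C) Wrong — μ is fixed; the randomness lives in the interval, not in μ.
D) Wrong — x̄ is observed and sits in the interval by construction.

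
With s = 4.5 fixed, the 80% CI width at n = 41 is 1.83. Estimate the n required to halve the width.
n ≈ 164

CI width ∝ 1/√n
To reduce width by factor 2, need √n to grow by 2 → need 2² = 4 times as many samples.

Current: n = 41, width = 1.83
New: n = 164, width ≈ 0.90

Width reduced by factor of 1.83/0.90 = 2.03.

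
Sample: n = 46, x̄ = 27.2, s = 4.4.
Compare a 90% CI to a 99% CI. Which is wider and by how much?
99% CI is wider by 1.31

df = 45
90% CI: t* = 1.679, (26.11, 28.29), width = 2 · t* · s/√n = 2.18
99% CI: t* = 2.690, (25.45, 28.95), width = 2 · t* · s/√n = 3.49

The 99% CI is wider by 3.49 - 2.18 = 1.31.
Higher confidence requires a wider interval.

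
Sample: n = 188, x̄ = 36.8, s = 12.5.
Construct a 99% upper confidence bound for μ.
μ ≤ 38.94

Upper bound (one-sided):
t* = 2.346 (one-sided for 99%)
Upper bound = x̄ + t* · s/√n = 36.8 + 2.346 · 12.5/√188 = 38.94

We are 99% confident that μ ≤ 38.94.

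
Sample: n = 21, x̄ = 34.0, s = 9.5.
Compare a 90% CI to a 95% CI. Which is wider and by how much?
95% CI is wider by 1.50

df = 20
90% CI: t* = 1.725, (30.42, 37.58), width = 2 · t* · s/√n = 7.15
95% CI: t* = 2.086, (29.68, 38.32), width = 2 · t* · s/√n = 8.65

The 95% CI is wider by 8.65 - 7.15 = 1.50.
Higher confidence requires a wider interval.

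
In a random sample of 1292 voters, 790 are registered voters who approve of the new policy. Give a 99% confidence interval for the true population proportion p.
(0.577, 0.646)

Proportion CI:
p̂ = 790/1292 = 0.61146
SE = √(p̂(1-p̂)/n) = √(0.61146 · 0.38854 / 1292) = 0.01356

z* = 2.576
Margin = z* · SE = 2.576 · 0.01356 = 0.0349

CI: 0.61146 ± 0.0349 = (0.577, 0.646)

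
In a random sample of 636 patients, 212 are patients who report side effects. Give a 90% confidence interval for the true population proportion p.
(0.303, 0.364)

Proportion CI:
p̂ = 212/636 = 0.33333
SE = √(p̂(1-p̂)/n) = √(0.33333 · 0.66667 / 636) = 0.01869

z* = 1.645
Margin = z* · SE = 1.645 · 0.01869 = 0.0307

CI: 0.33333 ± 0.0307 = (0.303, 0.364)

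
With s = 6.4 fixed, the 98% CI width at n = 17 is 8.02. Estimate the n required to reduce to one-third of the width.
n ≈ 153

CI width ∝ 1/√n
To reduce width by factor 3, need √n to grow by 3 → need 3² = 9 times as many samples.

Current: n = 17, width = 8.02
New: n = 153, width ≈ 2.43

Width reduced by factor of 8.02/2.43 = 3.30.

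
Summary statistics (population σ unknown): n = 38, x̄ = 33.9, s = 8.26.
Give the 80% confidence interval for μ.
(32.15, 35.65)

t-interval (σ unknown):
df = n - 1 = 37
t* = 1.305 for 80% confidence

Margin of error = t* · s/√n = 1.305 · 8.26/√38 = 1.75

CI: (32.15, 35.65)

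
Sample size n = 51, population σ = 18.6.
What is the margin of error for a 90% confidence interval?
Margin of error = 4.28

Margin of error = z* · σ/√n
= 1.645 · 18.6/√51
= 1.645 · 18.6/7.1414
= 4.28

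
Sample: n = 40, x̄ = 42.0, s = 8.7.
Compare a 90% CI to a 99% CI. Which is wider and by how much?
99% CI is wider by 2.81

df = 39
90% CI: t* = 1.685, (39.68, 44.32), width = 2 · t* · s/√n = 4.64
99% CI: t* = 2.708, (38.27, 45.73), width = 2 · t* · s/√n = 7.45

The 99% CI is wider by 7.45 - 4.64 = 2.81.
Higher confidence requires a wider interval.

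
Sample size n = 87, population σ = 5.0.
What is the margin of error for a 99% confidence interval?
Margin of error = 1.38

Margin of error = z* · σ/√n
= 2.576 · 5.0/√87
= 2.576 · 5.0/9.3274
= 1.38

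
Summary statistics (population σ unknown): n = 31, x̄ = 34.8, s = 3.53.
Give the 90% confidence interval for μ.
(33.72, 35.88)

t-interval (σ unknown):
df = n - 1 = 30
t* = 1.697 for 90% confidence

Margin of error = t* · s/√n = 1.697 · 3.53/√31 = 1.08

CI: (33.72, 35.88)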